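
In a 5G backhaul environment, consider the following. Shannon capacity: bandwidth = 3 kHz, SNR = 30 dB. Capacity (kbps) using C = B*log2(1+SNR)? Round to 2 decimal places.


Given: B = 3 kHz, SNR = 30 dB
SNR linear = 10^(30/10) = 1000
1 + SNR = 1001
log2(1001) = 9.9672262588
C = 3 * 1000 * 9.9672262588 = 29901.6788 bps
C = 29.901679 kbps -> 29.90 kbps (2 dp)

29.90


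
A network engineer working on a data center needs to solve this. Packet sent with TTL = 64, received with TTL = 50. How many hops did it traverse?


Given: initial TTL = 64, received TTL = 50
Hops = initial TTL - received TTL
Hops = 64 - 50 = 14

14


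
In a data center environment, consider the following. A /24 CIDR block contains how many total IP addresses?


Given: CIDR prefix /24
Host bits = 32 - 24 = 8
Total addresses = 2^8 = 256

256


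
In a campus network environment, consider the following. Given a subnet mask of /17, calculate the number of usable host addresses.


Given: subnet mask /17
Host bits = 32 - 17 = 15
Total addresses = 2^15 = 32768
Usable hosts = 32768 - 2 (network + broadcast) = 32766

32766


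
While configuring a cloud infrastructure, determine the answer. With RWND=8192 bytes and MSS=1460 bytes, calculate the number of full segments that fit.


Given: RWND = 8192 bytes, MSS = 1460 bytes
Full segments = floor(RWND / MSS)
Full segments = floor(8192 / 1460)
Full segments = floor(5.611) = 5

5


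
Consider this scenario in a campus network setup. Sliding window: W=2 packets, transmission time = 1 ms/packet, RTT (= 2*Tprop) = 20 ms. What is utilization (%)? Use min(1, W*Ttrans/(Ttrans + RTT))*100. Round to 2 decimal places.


Given: W = 2, Ttrans = 1 ms, RTT = 20 ms (= 2 * Tprop, Tprop = 10 ms)
Cycle time = Ttrans + RTT = 1 + 20 = 21 ms (first packet sent until its ACK returns)
W * Ttrans = 2 * 1 = 2 ms of sending per cycle
W * Ttrans / (Ttrans + RTT) = 2 / 21 = 0.095238
U = min(1, 0.095238) = 0.095238
U% = 9.52%

9.52


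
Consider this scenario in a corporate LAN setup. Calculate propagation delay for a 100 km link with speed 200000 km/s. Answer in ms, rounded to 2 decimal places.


Given: distance = 100 km, speed = 200000 km/s
Delay = distance / speed = 100 / 200000 seconds
Delay in ms = 100 * 1000 / 200000
Delay = 0.5000 ms
Rounded to 2 dp = 0.50 ms

0.50


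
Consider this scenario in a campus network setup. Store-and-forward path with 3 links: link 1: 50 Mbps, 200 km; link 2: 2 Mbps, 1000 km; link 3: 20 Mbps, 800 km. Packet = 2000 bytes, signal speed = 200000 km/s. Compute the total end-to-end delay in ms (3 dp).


Packet = 2000 bytes = 16000 bits. Store-and-forward: sum (t_trans + t_prop) per link.
Link 1: t_trans = 16000/(50*10^6) s = 0.3200 ms; t_prop = 200/200000 s = 1.0000 ms; subtotal = 1.3200 ms
Link 2: t_trans = 16000/(2*10^6) s = 8.0000 ms; t_prop = 1000/200000 s = 5.0000 ms; subtotal = 13.0000 ms
Link 3: t_trans = 16000/(20*10^6) s = 0.8000 ms; t_prop = 800/200000 s = 4.0000 ms; subtotal = 4.8000 ms
End-to-end = 1.3200 + 13.0000 + 4.8000 = 19.1200 ms -> 19.120 ms (3 dp)

19.120


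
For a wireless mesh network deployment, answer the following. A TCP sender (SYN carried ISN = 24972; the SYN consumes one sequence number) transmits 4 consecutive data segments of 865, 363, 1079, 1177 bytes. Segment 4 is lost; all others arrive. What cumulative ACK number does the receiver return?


SYN uses sequence number 24972; first data byte = ISN + 1 = 24973.
Segment 1: SEQ = 24973, len = 865 B, covers [24973, 25837]
Segment 2: SEQ = 25838, len = 363 B, covers [25838, 26200]
Segment 3: SEQ = 26201, len = 1079 B, covers [26201, 27279]
Segment 4: SEQ = 27280, len = 1177 B, covers [27280, 28456] [LOST]
In-order data received: bytes [24973, 27279] (segments 1..3).
Segment 4 missing -> gap begins at byte 27280.
Cumulative ACK = next expected in-order byte = 24973 + 865 + 363 + 1079 = 27280

27280


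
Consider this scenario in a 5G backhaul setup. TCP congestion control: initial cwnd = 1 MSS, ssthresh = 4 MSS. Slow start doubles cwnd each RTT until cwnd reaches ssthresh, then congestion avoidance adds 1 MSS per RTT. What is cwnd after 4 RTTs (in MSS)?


RTT 0: cwnd = 1 MSS (initial)
RTT 1: cwnd = 2 MSS (slow start, doubled)
RTT 2: cwnd = 4 MSS (slow start, doubled)
RTT 3: cwnd = 5 MSS (congestion avoidance, +1)
RTT 4: cwnd = 6 MSS (congestion avoidance, +1)

6


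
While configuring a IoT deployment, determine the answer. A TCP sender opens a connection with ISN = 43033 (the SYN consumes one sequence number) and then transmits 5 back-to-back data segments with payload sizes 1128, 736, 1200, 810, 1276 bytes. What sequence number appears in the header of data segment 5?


The SYN occupies sequence number ISN = 43033, so the first data byte is ISN + 1 = 43034.
SEQ of data segment i = (ISN + 1) + sum of payload sizes of segments 1..i-1.
Segment 1: SEQ = 43034, payload = 1128 bytes
Segment 2: SEQ = 44162, payload = 736 bytes
Segment 3: SEQ = 44898, payload = 1200 bytes
Segment 4: SEQ = 46098, payload = 810 bytes
Segment 5: SEQ = 46908, payload = 1276 bytes
SEQ of segment 5 = 43034 + 1128 + 736 + 1200 + 810 = 46908

46908


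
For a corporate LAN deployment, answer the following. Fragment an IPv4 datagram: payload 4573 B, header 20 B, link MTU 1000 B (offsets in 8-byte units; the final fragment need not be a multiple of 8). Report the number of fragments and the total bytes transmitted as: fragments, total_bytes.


Max data per non-final fragment = floor((MTU - header)/8)*8 = floor((1000 - 20)/8)*8 = floor(980/8)*8 = 976 B
Final fragment needs no 8-byte alignment: it can carry up to MTU - header = 980 B
Non-final fragments needed = ceil((payload - 980) / 976) = ceil(3593/976) = ceil(3.6814) = 4
Number of fragments = 4 + 1 = 5
Fragment sizes (data): 4 * 976 B + 669 B (last, 669 <= 980 OK)
Total bytes sent = payload + n_frags * header = 4573 + 5*20 = 4573 + 100 = 4673 B

5, 4673


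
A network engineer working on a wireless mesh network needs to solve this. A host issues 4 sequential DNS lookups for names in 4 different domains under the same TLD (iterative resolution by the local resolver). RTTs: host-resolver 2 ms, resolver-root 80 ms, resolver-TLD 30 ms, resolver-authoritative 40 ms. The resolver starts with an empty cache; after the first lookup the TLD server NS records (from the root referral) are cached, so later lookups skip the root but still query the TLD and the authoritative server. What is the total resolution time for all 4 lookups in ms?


Lookup 1 (cold cache): local + root + TLD + auth = 2 + 80 + 30 + 40 = 152 ms
Lookups 2..4 (TLD NS cached -> skip root; new domain -> still ask TLD and auth): local + TLD + auth = 2 + 30 + 40 = 72 ms each
Remaining 3 lookups: 3 * 72 = 216 ms
Total = 152 + 216 = 368 ms

368


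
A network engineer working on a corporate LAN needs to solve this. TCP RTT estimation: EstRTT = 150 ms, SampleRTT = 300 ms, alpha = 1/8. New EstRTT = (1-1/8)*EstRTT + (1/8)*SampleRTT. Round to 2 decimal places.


Given: EstRTT = 150 ms, SampleRTT = 300 ms, alpha = 1/8
New EstRTT = (1 - alpha) * EstRTT + alpha * SampleRTT
(7/8) * 150 = 131.25
(1/8) * 300 = 37.5
New EstRTT = 131.25 + 37.5 = 168.75 ms -> 168.75 ms (2 dp)

168.75


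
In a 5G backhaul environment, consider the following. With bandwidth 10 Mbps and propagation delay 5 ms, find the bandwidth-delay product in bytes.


Given: bandwidth = 10 Mbps, delay = 5 ms
BDP in bits = 10 * 10^6 * 5 / 1000
BDP in bits = 50000
BDP in bytes = 50000 / 8 = 6250

6250


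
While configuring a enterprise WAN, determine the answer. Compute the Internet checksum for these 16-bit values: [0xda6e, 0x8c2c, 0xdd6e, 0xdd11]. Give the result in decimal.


Given words: [0xda6e, 0x8c2c, 0xdd6e, 0xdd11]
Step 1: Sum all words
Raw sum = 55918 + 35884 + 56686 + 56593 = 205081
Step 2: Fold carry: (8473 + 3) = 8476
One's complement = ~8476 & 0xFFFF = 57059

57059


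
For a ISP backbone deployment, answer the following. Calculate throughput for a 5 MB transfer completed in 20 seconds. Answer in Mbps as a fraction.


Given: file = 5 MB, time = 20 s
File in Mb = 5 * 8 = 40 Mb
Throughput = 40 / 20 Mbps
Throughput = 2 Mbps

2


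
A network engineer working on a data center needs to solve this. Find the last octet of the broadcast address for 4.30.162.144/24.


Given: IP = 4.30.162.144, prefix = /24
Host bits = 32 - 24 = 8
Network last octet = 144 AND mask = 0
Host part size = 2^8 - 1 = 255
Broadcast last octet = 0 OR 255 = 255

255


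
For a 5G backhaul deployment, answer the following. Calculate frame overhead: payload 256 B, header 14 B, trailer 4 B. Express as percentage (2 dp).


Given: payload = 256 B, header = 14 B, trailer = 4 B
Overhead bytes = header + trailer = 14 + 4 = 18
Total frame = payload + overhead = 256 + 18 = 274
Overhead % = 18 / 274 * 100 = 6.5693% -> 6.57% (2 dp)

6.57


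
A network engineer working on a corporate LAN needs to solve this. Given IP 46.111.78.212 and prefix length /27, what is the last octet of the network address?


Given: IP = 46.111.78.212, prefix = /27
Subnet mask = 255.255.255.224
Last octet of IP: 212
Last octet of mask: 224
Network last octet = 212 AND 224 = 192

192


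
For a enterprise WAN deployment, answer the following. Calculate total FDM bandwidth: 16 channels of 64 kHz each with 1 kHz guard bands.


Given: 16 channels, 64 kHz each, guard = 1 kHz
Channel bandwidth = 16 * 64 = 1024 kHz
Guard bands = 15 gaps * 1 kHz = 15 kHz
Total = 1024 + 15 = 1039 kHz

1039


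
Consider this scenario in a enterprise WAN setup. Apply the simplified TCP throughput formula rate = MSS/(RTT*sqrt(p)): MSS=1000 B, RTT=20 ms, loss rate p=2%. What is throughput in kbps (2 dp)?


Given: MSS = 1000 bytes, RTT = 20 ms, loss = 2%
RTT in seconds = 20 / 1000 = 0.02
Loss rate = 2% = 0.02
sqrt(loss) = sqrt(0.02) = 0.141421356237
Throughput (bytes/s) = 1000 / (0.02 * 0.141421356237) = 353553.3906
Throughput (kbps) = 353553.3906 * 8 / 1000 = 2828.427125 -> 2828.43 kbps (2 dp)

2828.43


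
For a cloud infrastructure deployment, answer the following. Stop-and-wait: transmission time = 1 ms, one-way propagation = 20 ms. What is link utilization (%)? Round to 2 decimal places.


Given: Ttrans = 1 ms, Tprop = 20 ms
RTT = 2 * Tprop = 2 * 20 = 40 ms
U = Ttrans / (Ttrans + RTT)
U = 1 / (1 + 40)
U = 1 / 41 = 0.02439
U% = 2.44%

2.44


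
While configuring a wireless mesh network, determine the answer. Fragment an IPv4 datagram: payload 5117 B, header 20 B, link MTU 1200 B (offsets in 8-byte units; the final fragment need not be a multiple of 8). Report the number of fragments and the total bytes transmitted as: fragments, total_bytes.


Max data per non-final fragment = floor((MTU - header)/8)*8 = floor((1200 - 20)/8)*8 = floor(1180/8)*8 = 1176 B
Final fragment needs no 8-byte alignment: it can carry up to MTU - header = 1180 B
Non-final fragments needed = ceil((payload - 1180) / 1176) = ceil(3937/1176) = ceil(3.3478) = 4
Number of fragments = 4 + 1 = 5
Fragment sizes (data): 4 * 1176 B + 413 B (last, 413 <= 1180 OK)
Total bytes sent = payload + n_frags * header = 5117 + 5*20 = 5117 + 100 = 5217 B

5, 5217


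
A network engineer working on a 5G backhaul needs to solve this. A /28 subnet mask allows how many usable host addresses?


Given: subnet mask /28
Host bits = 32 - 28 = 4
Total addresses = 2^4 = 16
Usable hosts = 16 - 2 (network + broadcast) = 14

14


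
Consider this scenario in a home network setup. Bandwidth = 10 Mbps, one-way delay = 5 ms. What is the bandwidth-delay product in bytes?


Given: bandwidth = 10 Mbps, delay = 5 ms
BDP in bits = 10 * 10^6 * 5 / 1000
BDP in bits = 50000
BDP in bytes = 50000 / 8 = 6250

6250


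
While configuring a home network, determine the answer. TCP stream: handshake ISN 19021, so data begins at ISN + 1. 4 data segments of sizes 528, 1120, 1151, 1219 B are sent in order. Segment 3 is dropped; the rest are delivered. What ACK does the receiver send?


SYN uses sequence number 19021; first data byte = ISN + 1 = 19022.
Segment 1: SEQ = 19022, len = 528 B, covers [19022, 19549]
Segment 2: SEQ = 19550, len = 1120 B, covers [19550, 20669]
Segment 3: SEQ = 20670, len = 1151 B, covers [20670, 21820] [LOST]
Segment 4: SEQ = 21821, len = 1219 B, covers [21821, 23039]
In-order data received: bytes [19022, 20669] (segments 1..2).
Segment 3 missing -> gap begins at byte 20670; later segments buffered out of order.
Cumulative ACK = next expected in-order byte = 19022 + 528 + 1120 = 20670

20670


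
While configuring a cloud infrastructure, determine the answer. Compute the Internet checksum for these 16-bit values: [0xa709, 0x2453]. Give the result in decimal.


Given words: [0xa709, 0x2453]
Step 1: Sum all words
Raw sum = 42761 + 9299 = 52060
One's complement = ~52060 & 0xFFFF = 13475

13475


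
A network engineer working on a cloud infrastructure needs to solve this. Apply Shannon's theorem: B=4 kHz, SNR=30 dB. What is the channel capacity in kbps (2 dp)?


Given: B = 4 kHz, SNR = 30 dB
SNR linear = 10^(30/10) = 1000
1 + SNR = 1001
log2(1001) = 9.9672262588
C = 4 * 1000 * 9.9672262588 = 39868.9050 bps
C = 39.868905 kbps -> 39.87 kbps (2 dp)

39.87


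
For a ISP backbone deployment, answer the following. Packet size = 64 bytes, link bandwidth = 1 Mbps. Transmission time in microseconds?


Given: packet = 64 bytes, bandwidth = 1 Mbps
Packet in bits = 64 * 8 = 512 bits
Bandwidth = 1 * 10^6 = 1000000 bps
Time = 512 / 1000000 seconds
Time in us = 512 * 10^6 / 1000000 = 512

512


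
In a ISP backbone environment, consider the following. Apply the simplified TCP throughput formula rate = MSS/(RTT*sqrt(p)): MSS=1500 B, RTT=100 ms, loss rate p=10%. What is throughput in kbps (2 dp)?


Given: MSS = 1500 bytes, RTT = 100 ms, loss = 10%
RTT in seconds = 100 / 1000 = 0.1
Loss rate = 10% = 0.1
sqrt(loss) = sqrt(0.1) = 0.316227766017
Throughput (bytes/s) = 1500 / (0.1 * 0.316227766017) = 47434.1649
Throughput (kbps) = 47434.1649 * 8 / 1000 = 379.473319 -> 379.47 kbps (2 dp)

379.47


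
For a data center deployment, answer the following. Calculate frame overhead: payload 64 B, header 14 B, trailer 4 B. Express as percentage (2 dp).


Given: payload = 64 B, header = 14 B, trailer = 4 B
Overhead bytes = header + trailer = 14 + 4 = 18
Total frame = payload + overhead = 64 + 18 = 82
Overhead % = 18 / 82 * 100 = 21.9512% -> 21.95% (2 dp)

21.95


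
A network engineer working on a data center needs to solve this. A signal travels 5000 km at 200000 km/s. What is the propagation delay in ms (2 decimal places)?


Given: distance = 5000 km, speed = 200000 km/s
Delay = distance / speed = 5000 / 200000 seconds
Delay in ms = 5000 * 1000 / 200000
Delay = 25.0000 ms
Rounded to 2 dp = 25.00 ms

25.00


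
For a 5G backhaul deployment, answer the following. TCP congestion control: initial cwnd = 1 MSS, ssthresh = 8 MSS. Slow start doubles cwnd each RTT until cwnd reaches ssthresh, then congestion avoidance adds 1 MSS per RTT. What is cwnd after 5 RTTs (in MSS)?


RTT 0: cwnd = 1 MSS (initial)
RTT 1: cwnd = 2 MSS (slow start, doubled)
RTT 2: cwnd = 4 MSS (slow start, doubled)
RTT 3: cwnd = 8 MSS (slow start, doubled)
RTT 4: cwnd = 9 MSS (congestion avoidance, +1)
RTT 5: cwnd = 10 MSS (congestion avoidance, +1)

10


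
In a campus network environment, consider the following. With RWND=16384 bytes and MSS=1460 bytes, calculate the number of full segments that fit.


Given: RWND = 16384 bytes, MSS = 1460 bytes
Full segments = floor(RWND / MSS)
Full segments = floor(16384 / 1460)
Full segments = floor(11.2219) = 11

11


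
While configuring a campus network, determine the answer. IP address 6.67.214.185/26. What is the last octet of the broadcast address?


Given: IP = 6.67.214.185, prefix = /26
Host bits = 32 - 26 = 6
Network last octet = 185 AND mask = 128
Host part size = 2^6 - 1 = 63
Broadcast last octet = 128 OR 63 = 191

191


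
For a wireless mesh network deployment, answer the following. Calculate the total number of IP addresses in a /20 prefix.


Given: CIDR prefix /20
Host bits = 32 - 20 = 12
Total addresses = 2^12 = 4096

4096


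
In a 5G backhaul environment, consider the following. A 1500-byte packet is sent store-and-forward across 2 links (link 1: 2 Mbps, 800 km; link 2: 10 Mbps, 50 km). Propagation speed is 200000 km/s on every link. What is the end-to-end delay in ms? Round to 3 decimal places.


Packet = 1500 bytes = 12000 bits. Store-and-forward: sum (t_trans + t_prop) per link.
Link 1: t_trans = 12000/(2*10^6) s = 6.0000 ms; t_prop = 800/200000 s = 4.0000 ms; subtotal = 10.0000 ms
Link 2: t_trans = 12000/(10*10^6) s = 1.2000 ms; t_prop = 50/200000 s = 0.2500 ms; subtotal = 1.4500 ms
End-to-end = 10.0000 + 1.4500 = 11.4500 ms -> 11.450 ms (3 dp)

11.450


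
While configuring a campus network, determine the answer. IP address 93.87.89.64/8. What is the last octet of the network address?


Given: IP = 93.87.89.64, prefix = /8
Subnet mask = 255.0.0.0
Last octet of IP: 64
Last octet of mask: 0
Network last octet = 64 AND 0 = 0

0


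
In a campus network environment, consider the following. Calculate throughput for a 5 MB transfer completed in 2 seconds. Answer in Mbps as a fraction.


Given: file = 5 MB, time = 2 s
File in Mb = 5 * 8 = 40 Mb
Throughput = 40 / 2 Mbps
Throughput = 20 Mbps

20


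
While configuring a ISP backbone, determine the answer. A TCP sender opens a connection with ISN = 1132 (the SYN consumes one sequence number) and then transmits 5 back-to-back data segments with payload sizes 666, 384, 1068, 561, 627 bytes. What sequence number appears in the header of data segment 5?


The SYN occupies sequence number ISN = 1132, so the first data byte is ISN + 1 = 1133.
SEQ of data segment i = (ISN + 1) + sum of payload sizes of segments 1..i-1.
Segment 1: SEQ = 1133, payload = 666 bytes
Segment 2: SEQ = 1799, payload = 384 bytes
Segment 3: SEQ = 2183, payload = 1068 bytes
Segment 4: SEQ = 3251, payload = 561 bytes
Segment 5: SEQ = 3812, payload = 627 bytes
SEQ of segment 5 = 1133 + 666 + 384 + 1068 + 561 = 3812

3812


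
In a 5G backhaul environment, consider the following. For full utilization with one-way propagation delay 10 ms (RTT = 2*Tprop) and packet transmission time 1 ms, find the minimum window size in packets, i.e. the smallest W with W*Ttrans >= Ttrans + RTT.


Given: Ttrans = 1 ms, RTT = 20 ms (= 2 * Tprop, Tprop = 10 ms)
Time until first ACK returns = Ttrans + RTT = 1 + 20 = 21 ms
Need W * Ttrans >= Ttrans + RTT  ->  W >= (Ttrans + RTT) / Ttrans
(Ttrans + RTT) / Ttrans = 21 / 1 = 21
W_min = ceil(21) = 21

21


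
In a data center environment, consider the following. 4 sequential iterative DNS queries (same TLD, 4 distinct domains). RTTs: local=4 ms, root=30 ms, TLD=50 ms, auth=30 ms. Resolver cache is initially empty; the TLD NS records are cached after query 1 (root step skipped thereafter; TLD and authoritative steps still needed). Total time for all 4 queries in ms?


Lookup 1 (cold cache): local + root + TLD + auth = 4 + 30 + 50 + 30 = 114 ms
Lookups 2..4 (TLD NS cached -> skip root; new domain -> still ask TLD and auth): local + TLD + auth = 4 + 50 + 30 = 84 ms each
Remaining 3 lookups: 3 * 84 = 252 ms
Total = 114 + 252 = 366 ms

366


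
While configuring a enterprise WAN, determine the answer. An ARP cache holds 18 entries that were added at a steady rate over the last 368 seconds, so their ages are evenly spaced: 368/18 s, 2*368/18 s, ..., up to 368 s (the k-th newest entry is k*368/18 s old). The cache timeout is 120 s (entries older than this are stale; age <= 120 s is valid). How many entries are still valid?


Ages are k * 368/18 s for k = 1..18 (spacing = 20.4444 s).
Entry k is valid iff k * 368/18 <= 120 iff k <= 18 * 120 / 368 = 5.8696
n_valid = floor(5.8696) = 5
(n_stale = 18 - 5 = 13)

5


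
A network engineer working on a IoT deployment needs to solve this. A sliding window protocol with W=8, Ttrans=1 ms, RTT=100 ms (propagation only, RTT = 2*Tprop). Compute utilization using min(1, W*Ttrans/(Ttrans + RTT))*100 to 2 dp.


Given: W = 8, Ttrans = 1 ms, RTT = 100 ms (= 2 * Tprop, Tprop = 50 ms)
Cycle time = Ttrans + RTT = 1 + 100 = 101 ms (first packet sent until its ACK returns)
W * Ttrans = 8 * 1 = 8 ms of sending per cycle
W * Ttrans / (Ttrans + RTT) = 8 / 101 = 0.079208
U = min(1, 0.079208) = 0.079208
U% = 7.92%

7.92


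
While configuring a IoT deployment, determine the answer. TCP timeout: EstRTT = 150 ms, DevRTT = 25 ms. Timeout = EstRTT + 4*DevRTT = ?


Given: EstRTT = 150 ms, DevRTT = 25 ms
Timeout = EstRTT + 4 * DevRTT
4 * DevRTT = 4 * 25 = 100
Timeout = 150 + 100 = 250 ms

250


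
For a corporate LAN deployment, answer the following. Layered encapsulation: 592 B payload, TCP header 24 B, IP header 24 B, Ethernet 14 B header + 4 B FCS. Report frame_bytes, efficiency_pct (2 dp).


TCP segment = 592 + 24 = 616 B
IP packet = 616 + 24 = 640 B
Ethernet frame = 640 + 14 + 4 = 658 B
Efficiency = app / frame = 592 / 658 = 0.899696 = 89.9696% -> 89.97% (2 dp)

658, 89.97


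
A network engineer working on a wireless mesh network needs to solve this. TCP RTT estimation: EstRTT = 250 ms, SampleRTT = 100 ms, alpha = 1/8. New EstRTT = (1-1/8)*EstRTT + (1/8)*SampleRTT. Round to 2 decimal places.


Given: EstRTT = 250 ms, SampleRTT = 100 ms, alpha = 1/8
New EstRTT = (1 - alpha) * EstRTT + alpha * SampleRTT
(7/8) * 250 = 218.75
(1/8) * 100 = 12.5
New EstRTT = 218.75 + 12.5 = 231.25 ms -> 231.25 ms (2 dp)

231.25


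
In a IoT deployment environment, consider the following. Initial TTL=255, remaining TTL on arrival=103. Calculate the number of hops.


Given: initial TTL = 255, received TTL = 103
Hops = initial TTL - received TTL
Hops = 255 - 103 = 152

152


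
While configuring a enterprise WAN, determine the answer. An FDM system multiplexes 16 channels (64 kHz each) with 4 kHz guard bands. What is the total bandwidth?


Given: 16 channels, 64 kHz each, guard = 4 kHz
Channel bandwidth = 16 * 64 = 1024 kHz
Guard bands = 15 gaps * 4 kHz = 60 kHz
Total = 1024 + 60 = 1084 kHz

1084


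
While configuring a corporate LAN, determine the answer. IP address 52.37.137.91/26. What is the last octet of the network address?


Given: IP = 52.37.137.91, prefix = /26
Subnet mask = 255.255.255.192
Last octet of IP: 91
Last octet of mask: 192
Network last octet = 91 AND 192 = 64

64


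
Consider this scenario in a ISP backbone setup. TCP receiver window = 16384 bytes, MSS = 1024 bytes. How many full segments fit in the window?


Given: RWND = 16384 bytes, MSS = 1024 bytes
Full segments = floor(RWND / MSS)
Full segments = floor(16384 / 1024)
Full segments = floor(16.0) = 16

16


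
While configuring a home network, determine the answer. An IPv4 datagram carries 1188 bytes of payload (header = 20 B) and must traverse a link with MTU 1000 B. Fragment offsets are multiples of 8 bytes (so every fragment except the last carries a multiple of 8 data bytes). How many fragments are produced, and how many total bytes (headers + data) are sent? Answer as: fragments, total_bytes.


Max data per non-final fragment = floor((MTU - header)/8)*8 = floor((1000 - 20)/8)*8 = floor(980/8)*8 = 976 B
Final fragment needs no 8-byte alignment: it can carry up to MTU - header = 980 B
Non-final fragments needed = ceil((payload - 980) / 976) = ceil(208/976) = ceil(0.2131) = 1
Number of fragments = 1 + 1 = 2
Fragment sizes (data): 1 * 976 B + 212 B (last, 212 <= 980 OK)
Total bytes sent = payload + n_frags * header = 1188 + 2*20 = 1188 + 40 = 1228 B

2, 1228


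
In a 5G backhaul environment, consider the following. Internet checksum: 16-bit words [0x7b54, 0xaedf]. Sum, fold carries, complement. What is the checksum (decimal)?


Given words: [0x7b54, 0xaedf]
Step 1: Sum all words
Raw sum = 31572 + 44767 = 76339
Step 2: Fold carry: (10803 + 1) = 10804
One's complement = ~10804 & 0xFFFF = 54731

54731


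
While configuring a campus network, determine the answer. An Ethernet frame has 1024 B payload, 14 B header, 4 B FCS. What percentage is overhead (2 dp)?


Given: payload = 1024 B, header = 14 B, trailer = 4 B
Overhead bytes = header + trailer = 14 + 4 = 18
Total frame = payload + overhead = 1024 + 18 = 1042
Overhead % = 18 / 1042 * 100 = 1.7274% -> 1.73% (2 dp)

1.73


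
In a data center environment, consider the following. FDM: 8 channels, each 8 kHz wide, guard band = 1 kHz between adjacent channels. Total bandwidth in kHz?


Given: 8 channels, 8 kHz each, guard = 1 kHz
Channel bandwidth = 8 * 8 = 64 kHz
Guard bands = 7 gaps * 1 kHz = 7 kHz
Total = 64 + 7 = 71 kHz

71


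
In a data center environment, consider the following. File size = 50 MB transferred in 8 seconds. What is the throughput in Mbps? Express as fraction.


Given: file = 50 MB, time = 8 s
File in Mb = 50 * 8 = 400 Mb
Throughput = 400 / 8 Mbps
Throughput = 50 Mbps

50


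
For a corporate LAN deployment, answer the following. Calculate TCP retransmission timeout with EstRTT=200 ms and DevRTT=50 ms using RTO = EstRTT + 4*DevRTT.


Given: EstRTT = 200 ms, DevRTT = 50 ms
Timeout = EstRTT + 4 * DevRTT
4 * DevRTT = 4 * 50 = 200
Timeout = 200 + 200 = 400 ms

400


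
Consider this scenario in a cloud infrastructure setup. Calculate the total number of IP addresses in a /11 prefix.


Given: CIDR prefix /11
Host bits = 32 - 11 = 21
Total addresses = 2^21 = 2097152

2097152


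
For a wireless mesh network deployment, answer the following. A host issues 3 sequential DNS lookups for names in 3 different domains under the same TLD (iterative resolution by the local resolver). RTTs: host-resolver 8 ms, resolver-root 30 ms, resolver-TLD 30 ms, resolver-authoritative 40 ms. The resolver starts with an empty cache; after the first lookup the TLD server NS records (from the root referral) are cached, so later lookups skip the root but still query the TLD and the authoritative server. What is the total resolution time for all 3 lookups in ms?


Lookup 1 (cold cache): local + root + TLD + auth = 8 + 30 + 30 + 40 = 108 ms
Lookups 2..3 (TLD NS cached -> skip root; new domain -> still ask TLD and auth): local + TLD + auth = 8 + 30 + 40 = 78 ms each
Remaining 2 lookups: 2 * 78 = 156 ms
Total = 108 + 156 = 264 ms

264


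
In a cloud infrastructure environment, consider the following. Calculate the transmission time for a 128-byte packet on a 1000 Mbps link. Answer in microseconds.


Given: packet = 128 bytes, bandwidth = 1000 Mbps
Packet in bits = 128 * 8 = 1024 bits
Bandwidth = 1000 * 10^6 = 1000000000 bps
Time = 1024 / 1000000000 seconds
Time in us = 1024 * 10^6 / 1000000000 = 1.024

1.024


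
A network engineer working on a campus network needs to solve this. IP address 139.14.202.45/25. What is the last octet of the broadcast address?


Given: IP = 139.14.202.45, prefix = /25
Host bits = 32 - 25 = 7
Network last octet = 45 AND mask = 0
Host part size = 2^7 - 1 = 127
Broadcast last octet = 0 OR 127 = 127

127


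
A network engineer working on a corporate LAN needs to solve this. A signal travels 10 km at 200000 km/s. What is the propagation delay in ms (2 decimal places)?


Given: distance = 10 km, speed = 200000 km/s
Delay = distance / speed = 10 / 200000 seconds
Delay in ms = 10 * 1000 / 200000
Delay = 0.0500 ms
Rounded to 2 dp = 0.05 ms

0.05


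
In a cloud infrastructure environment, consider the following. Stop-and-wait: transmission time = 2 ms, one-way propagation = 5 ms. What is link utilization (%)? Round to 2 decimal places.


Given: Ttrans = 2 ms, Tprop = 5 ms
RTT = 2 * Tprop = 2 * 5 = 10 ms
U = Ttrans / (Ttrans + RTT)
U = 2 / (2 + 10)
U = 2 / 12 = 0.166667
U% = 16.67%

16.67


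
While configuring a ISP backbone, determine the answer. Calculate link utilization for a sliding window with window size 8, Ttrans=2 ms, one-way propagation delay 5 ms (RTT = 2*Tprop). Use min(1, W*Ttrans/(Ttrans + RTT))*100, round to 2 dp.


Given: W = 8, Ttrans = 2 ms, RTT = 10 ms (= 2 * Tprop, Tprop = 5 ms)
Cycle time = Ttrans + RTT = 2 + 10 = 12 ms (first packet sent until its ACK returns)
W * Ttrans = 8 * 2 = 16 ms of sending per cycle
W * Ttrans / (Ttrans + RTT) = 16 / 12 = 1.333333
U = min(1, 1.333333) = 1.000000
U% = 100.00%

100.00


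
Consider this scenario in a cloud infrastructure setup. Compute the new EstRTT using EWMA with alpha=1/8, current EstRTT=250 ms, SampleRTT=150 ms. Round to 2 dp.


Given: EstRTT = 250 ms, SampleRTT = 150 ms, alpha = 1/8
New EstRTT = (1 - alpha) * EstRTT + alpha * SampleRTT
(7/8) * 250 = 218.75
(1/8) * 150 = 18.75
New EstRTT = 218.75 + 18.75 = 237.5 ms -> 237.50 ms (2 dp)

237.50


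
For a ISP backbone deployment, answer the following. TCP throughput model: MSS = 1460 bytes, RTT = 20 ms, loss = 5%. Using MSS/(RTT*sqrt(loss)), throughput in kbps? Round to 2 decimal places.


Given: MSS = 1460 bytes, RTT = 20 ms, loss = 5%
RTT in seconds = 20 / 1000 = 0.02
Loss rate = 5% = 0.05
sqrt(loss) = sqrt(0.05) = 0.223606797750
Throughput (bytes/s) = 1460 / (0.02 * 0.223606797750) = 326465.9247
Throughput (kbps) = 326465.9247 * 8 / 1000 = 2611.727398 -> 2611.73 kbps (2 dp)

2611.73


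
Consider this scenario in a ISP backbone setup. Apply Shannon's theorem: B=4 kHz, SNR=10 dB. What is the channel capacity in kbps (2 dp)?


Given: B = 4 kHz, SNR = 10 dB
SNR linear = 10^(10/10) = 10
1 + SNR = 11
log2(11) = 3.4594316186
C = 4 * 1000 * 3.4594316186 = 13837.7265 bps
C = 13.837726 kbps -> 13.84 kbps (2 dp)

13.84


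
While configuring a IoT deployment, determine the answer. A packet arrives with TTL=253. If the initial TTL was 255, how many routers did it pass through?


Given: initial TTL = 255, received TTL = 253
Hops = initial TTL - received TTL
Hops = 255 - 253 = 2

2


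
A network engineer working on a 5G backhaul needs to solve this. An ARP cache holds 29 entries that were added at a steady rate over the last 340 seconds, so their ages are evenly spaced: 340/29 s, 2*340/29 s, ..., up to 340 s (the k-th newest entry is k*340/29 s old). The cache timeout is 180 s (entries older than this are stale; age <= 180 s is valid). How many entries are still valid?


Ages are k * 340/29 s for k = 1..29 (spacing = 11.7241 s).
Entry k is valid iff k * 340/29 <= 180 iff k <= 29 * 180 / 340 = 15.3529
n_valid = floor(15.3529) = 15
(n_stale = 29 - 15 = 14)

15


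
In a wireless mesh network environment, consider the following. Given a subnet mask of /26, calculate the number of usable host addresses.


Given: subnet mask /26
Host bits = 32 - 26 = 6
Total addresses = 2^6 = 64
Usable hosts = 64 - 2 (network + broadcast) = 62

62


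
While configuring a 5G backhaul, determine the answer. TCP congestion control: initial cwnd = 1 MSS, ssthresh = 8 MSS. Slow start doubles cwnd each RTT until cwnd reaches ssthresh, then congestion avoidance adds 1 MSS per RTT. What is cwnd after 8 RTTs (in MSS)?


RTT 0: cwnd = 1 MSS (initial)
RTT 1: cwnd = 2 MSS (slow start, doubled)
RTT 2: cwnd = 4 MSS (slow start, doubled)
RTT 3: cwnd = 8 MSS (slow start, doubled)
RTT 4: cwnd = 9 MSS (congestion avoidance, +1)
RTT 5: cwnd = 10 MSS (congestion avoidance, +1)
RTT 6: cwnd = 11 MSS (congestion avoidance, +1)
RTT 7: cwnd = 12 MSS (congestion avoidance, +1)
RTT 8: cwnd = 13 MSS (congestion avoidance, +1)

13


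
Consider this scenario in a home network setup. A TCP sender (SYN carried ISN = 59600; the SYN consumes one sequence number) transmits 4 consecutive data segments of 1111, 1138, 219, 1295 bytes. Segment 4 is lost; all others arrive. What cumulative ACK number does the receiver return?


SYN uses sequence number 59600; first data byte = ISN + 1 = 59601.
Segment 1: SEQ = 59601, len = 1111 B, covers [59601, 60711]
Segment 2: SEQ = 60712, len = 1138 B, covers [60712, 61849]
Segment 3: SEQ = 61850, len = 219 B, covers [61850, 62068]
Segment 4: SEQ = 62069, len = 1295 B, covers [62069, 63363] [LOST]
In-order data received: bytes [59601, 62068] (segments 1..3).
Segment 4 missing -> gap begins at byte 62069.
Cumulative ACK = next expected in-order byte = 59601 + 1111 + 1138 + 219 = 62069

62069


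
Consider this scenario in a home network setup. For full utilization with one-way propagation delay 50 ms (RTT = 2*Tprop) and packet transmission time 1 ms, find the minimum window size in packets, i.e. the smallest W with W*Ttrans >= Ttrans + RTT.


Given: Ttrans = 1 ms, RTT = 100 ms (= 2 * Tprop, Tprop = 50 ms)
Time until first ACK returns = Ttrans + RTT = 1 + 100 = 101 ms
Need W * Ttrans >= Ttrans + RTT  ->  W >= (Ttrans + RTT) / Ttrans
(Ttrans + RTT) / Ttrans = 101 / 1 = 101
W_min = ceil(101) = 101

101


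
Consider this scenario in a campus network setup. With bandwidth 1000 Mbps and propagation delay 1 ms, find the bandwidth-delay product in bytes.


Given: bandwidth = 1000 Mbps, delay = 1 ms
BDP in bits = 1000 * 10^6 * 1 / 1000
BDP in bits = 1000000
BDP in bytes = 1000000 / 8 = 125000

125000


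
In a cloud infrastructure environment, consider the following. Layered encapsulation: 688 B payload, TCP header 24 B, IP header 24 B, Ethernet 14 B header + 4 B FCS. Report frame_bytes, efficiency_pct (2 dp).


TCP segment = 688 + 24 = 712 B
IP packet = 712 + 24 = 736 B
Ethernet frame = 736 + 14 + 4 = 754 B
Efficiency = app / frame = 688 / 754 = 0.912467 = 91.2467% -> 91.25% (2 dp)

754, 91.25


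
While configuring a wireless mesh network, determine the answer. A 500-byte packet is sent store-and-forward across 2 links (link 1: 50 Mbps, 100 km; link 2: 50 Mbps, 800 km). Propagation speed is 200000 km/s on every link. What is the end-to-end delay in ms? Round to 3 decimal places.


Packet = 500 bytes = 4000 bits. Store-and-forward: sum (t_trans + t_prop) per link.
Link 1: t_trans = 4000/(50*10^6) s = 0.0800 ms; t_prop = 100/200000 s = 0.5000 ms; subtotal = 0.5800 ms
Link 2: t_trans = 4000/(50*10^6) s = 0.0800 ms; t_prop = 800/200000 s = 4.0000 ms; subtotal = 4.0800 ms
End-to-end = 0.5800 + 4.0800 = 4.6600 ms -> 4.660 ms (3 dp)

4.660


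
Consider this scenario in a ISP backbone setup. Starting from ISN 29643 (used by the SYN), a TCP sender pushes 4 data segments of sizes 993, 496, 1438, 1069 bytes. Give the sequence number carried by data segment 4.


The SYN occupies sequence number ISN = 29643, so the first data byte is ISN + 1 = 29644.
SEQ of data segment i = (ISN + 1) + sum of payload sizes of segments 1..i-1.
Segment 1: SEQ = 29644, payload = 993 bytes
Segment 2: SEQ = 30637, payload = 496 bytes
Segment 3: SEQ = 31133, payload = 1438 bytes
Segment 4: SEQ = 32571, payload = 1069 bytes
SEQ of segment 4 = 29644 + 993 + 496 + 1438 = 32571

32571


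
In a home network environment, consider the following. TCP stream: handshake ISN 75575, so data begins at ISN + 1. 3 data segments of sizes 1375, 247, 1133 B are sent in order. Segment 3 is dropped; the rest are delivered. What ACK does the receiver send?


SYN uses sequence number 75575; first data byte = ISN + 1 = 75576.
Segment 1: SEQ = 75576, len = 1375 B, covers [75576, 76950]
Segment 2: SEQ = 76951, len = 247 B, covers [76951, 77197]
Segment 3: SEQ = 77198, len = 1133 B, covers [77198, 78330] [LOST]
In-order data received: bytes [75576, 77197] (segments 1..2).
Segment 3 missing -> gap begins at byte 77198.
Cumulative ACK = next expected in-order byte = 75576 + 1375 + 247 = 77198

77198


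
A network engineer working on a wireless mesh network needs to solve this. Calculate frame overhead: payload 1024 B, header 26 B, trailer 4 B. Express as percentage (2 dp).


Given: payload = 1024 B, header = 26 B, trailer = 4 B
Overhead bytes = header + trailer = 26 + 4 = 30
Total frame = payload + overhead = 1024 + 30 = 1054
Overhead % = 30 / 1054 * 100 = 2.8463% -> 2.85% (2 dp)

2.85


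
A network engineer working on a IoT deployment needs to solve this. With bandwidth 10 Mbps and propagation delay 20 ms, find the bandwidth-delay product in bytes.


Given: bandwidth = 10 Mbps, delay = 20 ms
BDP in bits = 10 * 10^6 * 20 / 1000
BDP in bits = 200000
BDP in bytes = 200000 / 8 = 25000

25000


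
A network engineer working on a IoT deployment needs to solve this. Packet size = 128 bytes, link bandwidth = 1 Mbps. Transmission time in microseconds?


Given: packet = 128 bytes, bandwidth = 1 Mbps
Packet in bits = 128 * 8 = 1024 bits
Bandwidth = 1 * 10^6 = 1000000 bps
Time = 1024 / 1000000 seconds
Time in us = 1024 * 10^6 / 1000000 = 1024

1024


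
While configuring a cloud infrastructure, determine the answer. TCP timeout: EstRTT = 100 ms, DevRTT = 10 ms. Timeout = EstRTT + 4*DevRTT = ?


Given: EstRTT = 100 ms, DevRTT = 10 ms
Timeout = EstRTT + 4 * DevRTT
4 * DevRTT = 4 * 10 = 40
Timeout = 100 + 40 = 140 ms

140


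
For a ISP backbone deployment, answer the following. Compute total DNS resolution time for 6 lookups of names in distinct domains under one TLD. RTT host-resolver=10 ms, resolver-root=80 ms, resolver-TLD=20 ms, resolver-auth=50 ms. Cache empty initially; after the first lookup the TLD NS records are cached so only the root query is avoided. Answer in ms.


Lookup 1 (cold cache): local + root + TLD + auth = 10 + 80 + 20 + 50 = 160 ms
Lookups 2..6 (TLD NS cached -> skip root; new domain -> still ask TLD and auth): local + TLD + auth = 10 + 20 + 50 = 80 ms each
Remaining 5 lookups: 5 * 80 = 400 ms
Total = 160 + 400 = 560 ms

560


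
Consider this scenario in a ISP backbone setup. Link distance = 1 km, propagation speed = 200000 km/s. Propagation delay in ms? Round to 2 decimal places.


Given: distance = 1 km, speed = 200000 km/s
Delay = distance / speed = 1 / 200000 seconds
Delay in ms = 1 * 1000 / 200000
Delay = 0.0050 ms
Rounded to 2 dp = 0.01 ms

0.01


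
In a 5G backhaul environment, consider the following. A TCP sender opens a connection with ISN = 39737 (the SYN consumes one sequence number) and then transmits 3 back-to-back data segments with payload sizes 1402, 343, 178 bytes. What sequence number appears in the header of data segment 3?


The SYN occupies sequence number ISN = 39737, so the first data byte is ISN + 1 = 39738.
SEQ of data segment i = (ISN + 1) + sum of payload sizes of segments 1..i-1.
Segment 1: SEQ = 39738, payload = 1402 bytes
Segment 2: SEQ = 41140, payload = 343 bytes
Segment 3: SEQ = 41483, payload = 178 bytes
SEQ of segment 3 = 39738 + 1402 + 343 = 41483

41483


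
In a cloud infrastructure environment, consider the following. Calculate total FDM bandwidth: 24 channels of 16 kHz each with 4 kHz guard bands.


Given: 24 channels, 16 kHz each, guard = 4 kHz
Channel bandwidth = 24 * 16 = 384 kHz
Guard bands = 23 gaps * 4 kHz = 92 kHz
Total = 384 + 92 = 476 kHz

476


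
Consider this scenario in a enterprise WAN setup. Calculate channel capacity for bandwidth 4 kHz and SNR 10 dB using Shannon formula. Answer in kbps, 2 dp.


Given: B = 4 kHz, SNR = 10 dB
SNR linear = 10^(10/10) = 10
1 + SNR = 11
log2(11) = 3.4594316186
C = 4 * 1000 * 3.4594316186 = 13837.7265 bps
C = 13.837726 kbps -> 13.84 kbps (2 dp)

13.84


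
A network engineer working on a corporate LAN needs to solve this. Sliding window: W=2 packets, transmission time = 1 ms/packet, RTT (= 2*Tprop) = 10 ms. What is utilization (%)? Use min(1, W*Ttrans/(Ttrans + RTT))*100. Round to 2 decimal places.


Given: W = 2, Ttrans = 1 ms, RTT = 10 ms (= 2 * Tprop, Tprop = 5 ms)
Cycle time = Ttrans + RTT = 1 + 10 = 11 ms (first packet sent until its ACK returns)
W * Ttrans = 2 * 1 = 2 ms of sending per cycle
W * Ttrans / (Ttrans + RTT) = 2 / 11 = 0.181818
U = min(1, 0.181818) = 0.181818
U% = 18.18%

18.18


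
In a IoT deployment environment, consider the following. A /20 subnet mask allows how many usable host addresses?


Given: subnet mask /20
Host bits = 32 - 20 = 12
Total addresses = 2^12 = 4096
Usable hosts = 4096 - 2 (network + broadcast) = 4094

4094


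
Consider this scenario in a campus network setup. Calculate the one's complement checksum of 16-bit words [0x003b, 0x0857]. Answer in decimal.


Given words: [0x003b, 0x0857]
Step 1: Sum all words
Raw sum = 59 + 2135 = 2194
One's complement = ~2194 & 0xFFFF = 63341

63341


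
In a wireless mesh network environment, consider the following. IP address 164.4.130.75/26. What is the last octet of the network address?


Given: IP = 164.4.130.75, prefix = /26
Subnet mask = 255.255.255.192
Last octet of IP: 75
Last octet of mask: 192
Network last octet = 75 AND 192 = 64

64
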